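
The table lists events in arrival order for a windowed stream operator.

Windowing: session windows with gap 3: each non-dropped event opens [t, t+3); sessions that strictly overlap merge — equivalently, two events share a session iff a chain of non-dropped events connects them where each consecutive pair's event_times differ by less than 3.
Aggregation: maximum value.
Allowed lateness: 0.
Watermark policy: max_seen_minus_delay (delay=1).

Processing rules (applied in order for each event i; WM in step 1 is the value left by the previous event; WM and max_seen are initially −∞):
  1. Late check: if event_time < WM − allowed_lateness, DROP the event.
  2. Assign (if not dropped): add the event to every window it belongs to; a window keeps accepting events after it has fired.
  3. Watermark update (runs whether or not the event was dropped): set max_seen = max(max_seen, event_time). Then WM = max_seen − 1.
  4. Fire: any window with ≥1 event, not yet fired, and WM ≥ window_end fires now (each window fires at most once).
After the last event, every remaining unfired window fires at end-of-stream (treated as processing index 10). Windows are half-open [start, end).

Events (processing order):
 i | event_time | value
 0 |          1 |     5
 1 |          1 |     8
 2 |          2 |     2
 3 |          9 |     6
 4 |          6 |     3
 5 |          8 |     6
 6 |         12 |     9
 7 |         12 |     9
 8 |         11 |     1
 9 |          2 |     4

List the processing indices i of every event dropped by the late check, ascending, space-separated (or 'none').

i=0 t=1 v=5: → [1,4); WM=0
i=1 t=1 v=8: → [1,4); WM=0
i=2 t=2 v=2: → [1,5); WM=1
i=3 t=9 v=6: → [9,12); WM=8
i=4 t=6 v=3: DROP (t<8-0); WM=8
i=5 t=8 v=6: → [8,12); WM=8
i=6 t=12 v=9: → [12,15); WM=11
i=7 t=12 v=9: → [12,15); WM=11
i=8 t=11 v=1: → [8,15); WM=11
i=9 t=2 v=4: DROP (t<11-0); WM=11

4 9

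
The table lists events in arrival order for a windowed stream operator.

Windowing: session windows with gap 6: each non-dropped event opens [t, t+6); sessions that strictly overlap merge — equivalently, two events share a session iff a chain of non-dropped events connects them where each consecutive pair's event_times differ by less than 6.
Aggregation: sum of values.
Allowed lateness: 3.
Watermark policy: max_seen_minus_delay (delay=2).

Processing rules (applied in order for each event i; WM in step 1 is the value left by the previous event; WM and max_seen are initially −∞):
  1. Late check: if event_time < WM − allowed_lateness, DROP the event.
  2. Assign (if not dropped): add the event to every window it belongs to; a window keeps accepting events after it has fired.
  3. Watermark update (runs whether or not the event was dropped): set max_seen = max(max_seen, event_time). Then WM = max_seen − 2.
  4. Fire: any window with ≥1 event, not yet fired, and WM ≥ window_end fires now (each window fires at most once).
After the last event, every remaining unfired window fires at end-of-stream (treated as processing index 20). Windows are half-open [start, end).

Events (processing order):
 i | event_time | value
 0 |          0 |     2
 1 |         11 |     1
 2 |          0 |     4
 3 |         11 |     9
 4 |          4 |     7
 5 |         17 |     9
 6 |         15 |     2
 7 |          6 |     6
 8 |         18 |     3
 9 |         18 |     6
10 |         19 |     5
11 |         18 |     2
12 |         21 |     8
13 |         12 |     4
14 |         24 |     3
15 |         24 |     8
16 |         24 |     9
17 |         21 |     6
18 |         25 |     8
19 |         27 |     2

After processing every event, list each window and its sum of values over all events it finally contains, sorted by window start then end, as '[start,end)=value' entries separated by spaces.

[0,6)=2 [11,33)=81

i=0 t=0 v=2: → [0,6); WM=-2
i=1 t=11 v=1: → [11,17); WM=9
i=2 t=0 v=4: DROP (t<9-3); WM=9
i=3 t=11 v=9: → [11,17); WM=9
i=4 t=4 v=7: DROP (t<9-3); WM=9
i=5 t=17 v=9: → [17,23); WM=15
i=6 t=15 v=2: → [11,23); WM=15
i=7 t=6 v=6: DROP (t<15-3); WM=15
i=8 t=18 v=3: → [11,24); WM=16
i=9 t=18 v=6: → [11,24); WM=16
i=10 t=19 v=5: → [11,25); WM=17
i=11 t=18 v=2: → [11,25); WM=17
i=12 t=21 v=8: → [11,27); WM=19
i=13 t=12 v=4: DROP (t<19-3); WM=19
i=14 t=24 v=3: → [11,30); WM=22
i=15 t=24 v=8: → [11,30); WM=22
i=16 t=24 v=9: → [11,30); WM=22
i=17 t=21 v=6: → [11,30); WM=22
i=18 t=25 v=8: → [11,31); WM=23
i=19 t=27 v=2: → [11,33); WM=25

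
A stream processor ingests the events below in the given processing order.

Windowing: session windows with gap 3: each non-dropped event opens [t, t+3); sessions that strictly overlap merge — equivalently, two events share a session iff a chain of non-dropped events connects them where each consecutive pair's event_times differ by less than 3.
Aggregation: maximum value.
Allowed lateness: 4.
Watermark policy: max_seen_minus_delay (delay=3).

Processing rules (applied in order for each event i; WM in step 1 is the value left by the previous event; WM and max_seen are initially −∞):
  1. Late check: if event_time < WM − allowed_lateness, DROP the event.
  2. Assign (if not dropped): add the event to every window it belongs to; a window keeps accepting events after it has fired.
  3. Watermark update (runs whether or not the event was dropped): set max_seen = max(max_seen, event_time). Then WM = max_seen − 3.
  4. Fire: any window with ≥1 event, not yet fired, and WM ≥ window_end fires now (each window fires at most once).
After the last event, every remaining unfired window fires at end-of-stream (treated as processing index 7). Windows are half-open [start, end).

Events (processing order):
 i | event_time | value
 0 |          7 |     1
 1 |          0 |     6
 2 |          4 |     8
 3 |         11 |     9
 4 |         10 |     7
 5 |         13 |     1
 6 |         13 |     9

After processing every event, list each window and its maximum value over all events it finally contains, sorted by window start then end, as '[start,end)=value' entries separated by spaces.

[0,3)=6 [4,7)=8 [7,10)=1 [10,16)=9

i=0 t=7 v=1: → [7,10); WM=4
i=1 t=0 v=6: → [0,3); WM=4
i=2 t=4 v=8: → [4,7); WM=4
i=3 t=11 v=9: → [11,14); WM=8
i=4 t=10 v=7: → [10,14); WM=8
i=5 t=13 v=1: → [10,16); WM=10
i=6 t=13 v=9: → [10,16); WM=10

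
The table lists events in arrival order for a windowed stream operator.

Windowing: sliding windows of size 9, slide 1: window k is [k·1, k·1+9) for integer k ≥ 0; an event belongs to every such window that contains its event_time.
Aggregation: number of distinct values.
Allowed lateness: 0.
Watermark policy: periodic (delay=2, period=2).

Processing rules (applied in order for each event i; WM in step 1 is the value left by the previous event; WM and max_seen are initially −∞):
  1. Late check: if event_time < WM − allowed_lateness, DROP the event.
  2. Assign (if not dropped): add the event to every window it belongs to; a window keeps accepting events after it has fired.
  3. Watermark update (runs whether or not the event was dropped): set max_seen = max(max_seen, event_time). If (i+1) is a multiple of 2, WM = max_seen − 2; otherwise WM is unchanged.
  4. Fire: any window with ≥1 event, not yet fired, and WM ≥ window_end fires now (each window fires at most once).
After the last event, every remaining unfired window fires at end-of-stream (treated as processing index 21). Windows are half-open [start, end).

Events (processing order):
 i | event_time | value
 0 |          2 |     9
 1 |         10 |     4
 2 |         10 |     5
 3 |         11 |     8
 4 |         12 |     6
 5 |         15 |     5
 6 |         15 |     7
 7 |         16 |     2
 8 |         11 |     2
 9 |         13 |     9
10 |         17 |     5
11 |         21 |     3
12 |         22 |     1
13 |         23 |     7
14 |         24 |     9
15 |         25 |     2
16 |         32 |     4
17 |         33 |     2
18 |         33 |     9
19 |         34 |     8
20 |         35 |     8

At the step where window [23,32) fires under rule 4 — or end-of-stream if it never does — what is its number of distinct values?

3

i=0 t=2 v=9: → [2,11),[1,10),[0,9); WM=−∞
i=1 t=10 v=4: → [10,19),[9,18),[8,17),[7,16),[6,15),[5,14),[4,13),[3,12),[2,11); WM=8
i=2 t=10 v=5: → [10,19),[9,18),[8,17),[7,16),[6,15),[5,14),[4,13),[3,12),[2,11); WM=8
i=3 t=11 v=8: → [11,20),[10,19),[9,18),[8,17),[7,16),[6,15),[5,14),[4,13),[3,12); WM=9; [0,9) fires=1
i=4 t=12 v=6: → [12,21),[11,20),[10,19),[9,18),[8,17),[7,16),[6,15),[5,14),[4,13); WM=9
i=5 t=15 v=5: → [15,24),[14,23),[13,22),[12,21),[11,20),[10,19),[9,18),[8,17),[7,16); WM=13; [1,10) fires=1 [2,11) fires=3 [3,12) fires=3 [4,13) fires=4
i=6 t=15 v=7: → [15,24),[14,23),[13,22),[12,21),[11,20),[10,19),[9,18),[8,17),[7,16); WM=13
i=7 t=16 v=2: → [16,25),[15,24),[14,23),[13,22),[12,21),[11,20),[10,19),[9,18),[8,17); WM=14; [5,14) fires=4
i=8 t=11 v=2: DROP (t<14-0); WM=14
i=9 t=13 v=9: DROP (t<14-0); WM=14
i=10 t=17 v=5: → [17,26),[16,25),[15,24),[14,23),[13,22),[12,21),[11,20),[10,19),[9,18); WM=14
i=11 t=21 v=3: → [21,30),[20,29),[19,28),[18,27),[17,26),[16,25),[15,24),[14,23),[13,22); WM=19; [6,15) fires=4 [7,16) fires=5 [8,17) fires=6 [9,18) fires=6 [10,19) fires=6
i=12 t=22 v=1: → [22,31),[21,30),[20,29),[19,28),[18,27),[17,26),[16,25),[15,24),[14,23); WM=19
i=13 t=23 v=7: → [23,32),[22,31),[21,30),[20,29),[19,28),[18,27),[17,26),[16,25),[15,24); WM=21; [11,20) fires=5 [12,21) fires=4
i=14 t=24 v=9: → [24,33),[23,32),[22,31),[21,30),[20,29),[19,28),[18,27),[17,26),[16,25); WM=21
i=15 t=25 v=2: → [25,34),[24,33),[23,32),[22,31),[21,30),[20,29),[19,28),[18,27),[17,26); WM=23; [13,22) fires=4 [14,23) fires=5
i=16 t=32 v=4: → [32,41),[31,40),[30,39),[29,38),[28,37),[27,36),[26,35),[25,34),[24,33); WM=23
i=17 t=33 v=2: → [33,42),[32,41),[31,40),[30,39),[29,38),[28,37),[27,36),[26,35),[25,34); WM=31; [15,24) fires=5 [16,25) fires=6 [17,26) fires=6 [18,27) fires=5 [19,28) fires=5 [20,29) fires=5 [21,30) fires=5 [22,31) fires=4
i=18 t=33 v=9: → [33,42),[32,41),[31,40),[30,39),[29,38),[28,37),[27,36),[26,35),[25,34); WM=31
i=19 t=34 v=8: → [34,43),[33,42),[32,41),[31,40),[30,39),[29,38),[28,37),[27,36),[26,35); WM=32; [23,32) fires=3
i=20 t=35 v=8: → [35,44),[34,43),[33,42),[32,41),[31,40),[30,39),[29,38),[28,37),[27,36); WM=32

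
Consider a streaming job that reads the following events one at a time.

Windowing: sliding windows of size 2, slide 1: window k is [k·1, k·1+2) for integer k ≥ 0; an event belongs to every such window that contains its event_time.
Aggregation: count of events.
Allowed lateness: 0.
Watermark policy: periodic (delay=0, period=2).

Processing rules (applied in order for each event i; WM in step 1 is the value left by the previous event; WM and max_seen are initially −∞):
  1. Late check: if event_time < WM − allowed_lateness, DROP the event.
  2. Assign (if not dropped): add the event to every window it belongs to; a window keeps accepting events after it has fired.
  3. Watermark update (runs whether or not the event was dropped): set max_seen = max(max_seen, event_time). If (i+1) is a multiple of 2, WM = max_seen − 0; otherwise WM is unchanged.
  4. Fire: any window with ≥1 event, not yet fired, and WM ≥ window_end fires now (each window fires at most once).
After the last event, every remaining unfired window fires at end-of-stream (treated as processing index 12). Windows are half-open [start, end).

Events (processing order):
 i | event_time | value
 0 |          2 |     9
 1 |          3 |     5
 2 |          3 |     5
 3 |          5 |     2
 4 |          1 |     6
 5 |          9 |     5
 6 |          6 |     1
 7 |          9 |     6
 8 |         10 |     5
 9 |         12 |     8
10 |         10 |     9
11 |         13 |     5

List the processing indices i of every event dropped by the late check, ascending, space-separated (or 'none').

4 6 10

i=0 t=2 v=9: → [2,4),[1,3); WM=−∞
i=1 t=3 v=5: → [3,5),[2,4); WM=3; [1,3) fires=1
i=2 t=3 v=5: → [3,5),[2,4); WM=3
i=3 t=5 v=2: → [5,7),[4,6); WM=5; [2,4) fires=3 [3,5) fires=2
i=4 t=1 v=6: DROP (t<5-0); WM=5
i=5 t=9 v=5: → [9,11),[8,10); WM=9; [4,6) fires=1 [5,7) fires=1
i=6 t=6 v=1: DROP (t<9-0); WM=9
i=7 t=9 v=6: → [9,11),[8,10); WM=9
i=8 t=10 v=5: → [10,12),[9,11); WM=9
i=9 t=12 v=8: → [12,14),[11,13); WM=12; [8,10) fires=2 [9,11) fires=3 [10,12) fires=1
i=10 t=10 v=9: DROP (t<12-0); WM=12
i=11 t=13 v=5: → [13,15),[12,14); WM=13; [11,13) fires=1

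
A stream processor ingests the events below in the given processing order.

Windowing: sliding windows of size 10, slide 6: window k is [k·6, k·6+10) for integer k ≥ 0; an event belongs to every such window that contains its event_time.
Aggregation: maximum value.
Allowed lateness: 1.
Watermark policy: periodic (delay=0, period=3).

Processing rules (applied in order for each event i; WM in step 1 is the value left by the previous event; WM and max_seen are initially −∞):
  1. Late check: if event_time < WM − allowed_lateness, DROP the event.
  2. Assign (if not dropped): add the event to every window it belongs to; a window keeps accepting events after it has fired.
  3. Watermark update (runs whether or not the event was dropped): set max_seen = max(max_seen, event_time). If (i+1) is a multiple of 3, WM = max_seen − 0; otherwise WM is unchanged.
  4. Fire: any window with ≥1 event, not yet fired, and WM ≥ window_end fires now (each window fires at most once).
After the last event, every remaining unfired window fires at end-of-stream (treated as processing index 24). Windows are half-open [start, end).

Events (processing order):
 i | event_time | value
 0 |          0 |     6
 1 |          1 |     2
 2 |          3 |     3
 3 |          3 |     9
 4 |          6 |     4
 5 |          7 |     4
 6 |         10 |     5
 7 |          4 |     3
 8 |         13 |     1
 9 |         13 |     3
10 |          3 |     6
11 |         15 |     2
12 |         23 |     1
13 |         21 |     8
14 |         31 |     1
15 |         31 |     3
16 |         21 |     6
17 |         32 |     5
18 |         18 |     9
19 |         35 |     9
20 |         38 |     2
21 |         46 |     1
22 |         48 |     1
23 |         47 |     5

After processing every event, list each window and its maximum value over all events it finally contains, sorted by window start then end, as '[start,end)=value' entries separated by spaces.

i=0 t=0 v=6: → [0,10); WM=−∞
i=1 t=1 v=2: → [0,10); WM=−∞
i=2 t=3 v=3: → [0,10); WM=3
i=3 t=3 v=9: → [0,10); WM=3
i=4 t=6 v=4: → [6,16),[0,10); WM=3
i=5 t=7 v=4: → [6,16),[0,10); WM=7
i=6 t=10 v=5: → [6,16); WM=7
i=7 t=4 v=3: DROP (t<7-1); WM=7
i=8 t=13 v=1: → [12,22),[6,16); WM=13; [0,10) fires=9
i=9 t=13 v=3: → [12,22),[6,16); WM=13
i=10 t=3 v=6: DROP (t<13-1); WM=13
i=11 t=15 v=2: → [12,22),[6,16); WM=15
i=12 t=23 v=1: → [18,28); WM=15
i=13 t=21 v=8: → [18,28),[12,22); WM=15
i=14 t=31 v=1: → [30,40),[24,34); WM=31; [6,16) fires=5 [12,22) fires=8 [18,28) fires=8
i=15 t=31 v=3: → [30,40),[24,34); WM=31
i=16 t=21 v=6: DROP (t<31-1); WM=31
i=17 t=32 v=5: → [30,40),[24,34); WM=32
i=18 t=18 v=9: DROP (t<32-1); WM=32
i=19 t=35 v=9: → [30,40); WM=32
i=20 t=38 v=2: → [36,46),[30,40); WM=38; [24,34) fires=5
i=21 t=46 v=1: → [42,52); WM=38
i=22 t=48 v=1: → [48,58),[42,52); WM=38
i=23 t=47 v=5: → [42,52); WM=48; [30,40) fires=9 [36,46) fires=2

[0,10)=9 [6,16)=5 [12,22)=8 [18,28)=8 [24,34)=5 [30,40)=9 [36,46)=2 [42,52)=5 [48,58)=1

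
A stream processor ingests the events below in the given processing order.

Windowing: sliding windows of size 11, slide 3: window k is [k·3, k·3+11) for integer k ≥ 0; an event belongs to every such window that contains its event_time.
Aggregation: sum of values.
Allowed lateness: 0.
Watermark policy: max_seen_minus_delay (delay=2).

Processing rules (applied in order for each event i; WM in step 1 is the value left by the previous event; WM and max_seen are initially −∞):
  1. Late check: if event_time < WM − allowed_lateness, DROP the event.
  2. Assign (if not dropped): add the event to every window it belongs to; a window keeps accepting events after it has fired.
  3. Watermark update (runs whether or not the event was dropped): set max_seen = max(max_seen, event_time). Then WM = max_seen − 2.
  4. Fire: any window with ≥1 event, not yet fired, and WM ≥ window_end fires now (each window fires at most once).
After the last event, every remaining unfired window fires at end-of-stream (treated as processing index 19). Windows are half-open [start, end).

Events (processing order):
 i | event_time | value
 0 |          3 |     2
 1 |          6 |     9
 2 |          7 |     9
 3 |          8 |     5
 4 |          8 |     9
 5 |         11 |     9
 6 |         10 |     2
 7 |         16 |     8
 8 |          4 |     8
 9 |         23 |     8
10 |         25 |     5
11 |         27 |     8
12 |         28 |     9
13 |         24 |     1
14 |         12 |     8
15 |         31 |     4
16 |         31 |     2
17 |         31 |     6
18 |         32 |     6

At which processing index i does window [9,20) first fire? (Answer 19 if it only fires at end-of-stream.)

i=0 t=3 v=2: → [3,14),[0,11); WM=1
i=1 t=6 v=9: → [6,17),[3,14),[0,11); WM=4
i=2 t=7 v=9: → [6,17),[3,14),[0,11); WM=5
i=3 t=8 v=5: → [6,17),[3,14),[0,11); WM=6
i=4 t=8 v=9: → [6,17),[3,14),[0,11); WM=6
i=5 t=11 v=9: → [9,20),[6,17),[3,14); WM=9
i=6 t=10 v=2: → [9,20),[6,17),[3,14),[0,11); WM=9
i=7 t=16 v=8: → [15,26),[12,23),[9,20),[6,17); WM=14; [0,11) fires=36 [3,14) fires=45
i=8 t=4 v=8: DROP (t<14-0); WM=14
i=9 t=23 v=8: → [21,32),[18,29),[15,26); WM=21; [6,17) fires=51 [9,20) fires=19
i=10 t=25 v=5: → [24,35),[21,32),[18,29),[15,26); WM=23; [12,23) fires=8
i=11 t=27 v=8: → [27,38),[24,35),[21,32),[18,29); WM=25
i=12 t=28 v=9: → [27,38),[24,35),[21,32),[18,29); WM=26; [15,26) fires=21
i=13 t=24 v=1: DROP (t<26-0); WM=26
i=14 t=12 v=8: DROP (t<26-0); WM=26
i=15 t=31 v=4: → [30,41),[27,38),[24,35),[21,32); WM=29; [18,29) fires=30
i=16 t=31 v=2: → [30,41),[27,38),[24,35),[21,32); WM=29
i=17 t=31 v=6: → [30,41),[27,38),[24,35),[21,32); WM=29
i=18 t=32 v=6: → [30,41),[27,38),[24,35); WM=30

9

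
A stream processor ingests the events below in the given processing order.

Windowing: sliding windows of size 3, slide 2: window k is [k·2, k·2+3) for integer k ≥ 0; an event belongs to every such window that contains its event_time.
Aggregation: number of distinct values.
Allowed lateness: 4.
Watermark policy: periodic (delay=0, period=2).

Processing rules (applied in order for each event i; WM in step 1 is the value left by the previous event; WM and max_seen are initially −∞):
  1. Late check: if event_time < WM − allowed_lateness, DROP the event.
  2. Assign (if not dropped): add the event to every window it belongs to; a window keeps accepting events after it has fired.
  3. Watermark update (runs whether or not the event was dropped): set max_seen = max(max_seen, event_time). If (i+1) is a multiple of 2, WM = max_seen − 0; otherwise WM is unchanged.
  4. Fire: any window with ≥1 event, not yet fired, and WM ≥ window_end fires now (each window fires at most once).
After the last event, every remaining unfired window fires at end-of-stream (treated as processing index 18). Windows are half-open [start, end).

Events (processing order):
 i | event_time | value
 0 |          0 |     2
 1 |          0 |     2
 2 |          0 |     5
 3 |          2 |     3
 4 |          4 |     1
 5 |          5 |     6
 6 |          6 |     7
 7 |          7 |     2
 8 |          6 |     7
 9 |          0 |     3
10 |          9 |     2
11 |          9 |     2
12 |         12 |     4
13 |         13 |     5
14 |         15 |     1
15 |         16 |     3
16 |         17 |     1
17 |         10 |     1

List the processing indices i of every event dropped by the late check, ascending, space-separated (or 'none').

9 17

i=0 t=0 v=2: → [0,3); WM=−∞
i=1 t=0 v=2: → [0,3); WM=0
i=2 t=0 v=5: → [0,3); WM=0
i=3 t=2 v=3: → [2,5),[0,3); WM=2
i=4 t=4 v=1: → [4,7),[2,5); WM=2
i=5 t=5 v=6: → [4,7); WM=5; [0,3) fires=3 [2,5) fires=2
i=6 t=6 v=7: → [6,9),[4,7); WM=5
i=7 t=7 v=2: → [6,9); WM=7; [4,7) fires=3
i=8 t=6 v=7: → [6,9),[4,7); WM=7
i=9 t=0 v=3: DROP (t<7-4); WM=7
i=10 t=9 v=2: → [8,11); WM=7
i=11 t=9 v=2: → [8,11); WM=9; [6,9) fires=2
i=12 t=12 v=4: → [12,15),[10,13); WM=9
i=13 t=13 v=5: → [12,15); WM=13; [8,11) fires=1 [10,13) fires=1
i=14 t=15 v=1: → [14,17); WM=13
i=15 t=16 v=3: → [16,19),[14,17); WM=16; [12,15) fires=2
i=16 t=17 v=1: → [16,19); WM=16
i=17 t=10 v=1: DROP (t<16-4); WM=17; [14,17) fires=2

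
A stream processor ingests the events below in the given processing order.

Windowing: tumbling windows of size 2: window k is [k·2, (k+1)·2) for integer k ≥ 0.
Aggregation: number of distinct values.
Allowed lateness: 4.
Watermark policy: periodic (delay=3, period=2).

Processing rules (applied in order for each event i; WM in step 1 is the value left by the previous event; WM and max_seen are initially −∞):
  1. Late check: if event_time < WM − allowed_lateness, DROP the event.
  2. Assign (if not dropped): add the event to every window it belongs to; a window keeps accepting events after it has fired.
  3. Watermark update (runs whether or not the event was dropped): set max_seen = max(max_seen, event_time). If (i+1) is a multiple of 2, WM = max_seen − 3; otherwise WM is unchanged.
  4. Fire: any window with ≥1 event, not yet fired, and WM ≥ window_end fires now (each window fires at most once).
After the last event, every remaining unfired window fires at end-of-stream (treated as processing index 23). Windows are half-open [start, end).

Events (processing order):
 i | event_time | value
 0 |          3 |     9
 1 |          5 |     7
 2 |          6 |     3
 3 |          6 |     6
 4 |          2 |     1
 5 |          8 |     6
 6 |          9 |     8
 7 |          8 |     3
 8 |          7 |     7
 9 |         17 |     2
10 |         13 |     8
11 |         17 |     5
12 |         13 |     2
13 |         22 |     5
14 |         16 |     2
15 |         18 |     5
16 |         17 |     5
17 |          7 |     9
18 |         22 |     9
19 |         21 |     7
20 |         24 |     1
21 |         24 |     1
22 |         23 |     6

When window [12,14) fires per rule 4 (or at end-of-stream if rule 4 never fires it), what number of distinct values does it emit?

1

i=0 t=3 v=9: → [2,4); WM=−∞
i=1 t=5 v=7: → [4,6); WM=2
i=2 t=6 v=3: → [6,8); WM=2
i=3 t=6 v=6: → [6,8); WM=3
i=4 t=2 v=1: → [2,4); WM=3
i=5 t=8 v=6: → [8,10); WM=5; [2,4) fires=2
i=6 t=9 v=8: → [8,10); WM=5
i=7 t=8 v=3: → [8,10); WM=6; [4,6) fires=1
i=8 t=7 v=7: → [6,8); WM=6
i=9 t=17 v=2: → [16,18); WM=14; [6,8) fires=3 [8,10) fires=3
i=10 t=13 v=8: → [12,14); WM=14; [12,14) fires=1
i=11 t=17 v=5: → [16,18); WM=14
i=12 t=13 v=2: → [12,14); WM=14
i=13 t=22 v=5: → [22,24); WM=19; [16,18) fires=2
i=14 t=16 v=2: → [16,18); WM=19
i=15 t=18 v=5: → [18,20); WM=19
i=16 t=17 v=5: → [16,18); WM=19
i=17 t=7 v=9: DROP (t<19-4); WM=19
i=18 t=22 v=9: → [22,24); WM=19
i=19 t=21 v=7: → [20,22); WM=19
i=20 t=24 v=1: → [24,26); WM=19
i=21 t=24 v=1: → [24,26); WM=21; [18,20) fires=1
i=22 t=23 v=6: → [22,24); WM=21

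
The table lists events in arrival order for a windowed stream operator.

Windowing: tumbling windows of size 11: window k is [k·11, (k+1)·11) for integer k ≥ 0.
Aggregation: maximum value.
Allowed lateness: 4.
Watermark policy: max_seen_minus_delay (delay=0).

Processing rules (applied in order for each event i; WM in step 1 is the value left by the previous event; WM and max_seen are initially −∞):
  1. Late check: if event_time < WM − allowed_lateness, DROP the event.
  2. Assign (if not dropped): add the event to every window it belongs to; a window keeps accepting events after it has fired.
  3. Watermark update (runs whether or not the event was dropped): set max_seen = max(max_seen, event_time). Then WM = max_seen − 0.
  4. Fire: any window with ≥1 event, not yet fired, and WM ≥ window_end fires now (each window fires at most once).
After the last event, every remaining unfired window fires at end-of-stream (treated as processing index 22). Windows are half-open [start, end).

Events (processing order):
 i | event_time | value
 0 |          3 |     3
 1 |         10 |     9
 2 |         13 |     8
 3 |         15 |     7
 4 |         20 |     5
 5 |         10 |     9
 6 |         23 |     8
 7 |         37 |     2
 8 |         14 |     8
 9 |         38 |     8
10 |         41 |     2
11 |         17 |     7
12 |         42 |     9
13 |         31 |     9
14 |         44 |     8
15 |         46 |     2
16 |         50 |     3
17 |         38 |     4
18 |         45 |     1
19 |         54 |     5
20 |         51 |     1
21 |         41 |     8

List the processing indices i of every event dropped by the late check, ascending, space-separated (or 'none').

i=0 t=3 v=3: → [0,11); WM=3
i=1 t=10 v=9: → [0,11); WM=10
i=2 t=13 v=8: → [11,22); WM=13; [0,11) fires=9
i=3 t=15 v=7: → [11,22); WM=15
i=4 t=20 v=5: → [11,22); WM=20
i=5 t=10 v=9: DROP (t<20-4); WM=20
i=6 t=23 v=8: → [22,33); WM=23; [11,22) fires=8
i=7 t=37 v=2: → [33,44); WM=37; [22,33) fires=8
i=8 t=14 v=8: DROP (t<37-4); WM=37
i=9 t=38 v=8: → [33,44); WM=38
i=10 t=41 v=2: → [33,44); WM=41
i=11 t=17 v=7: DROP (t<41-4); WM=41
i=12 t=42 v=9: → [33,44); WM=42
i=13 t=31 v=9: DROP (t<42-4); WM=42
i=14 t=44 v=8: → [44,55); WM=44; [33,44) fires=9
i=15 t=46 v=2: → [44,55); WM=46
i=16 t=50 v=3: → [44,55); WM=50
i=17 t=38 v=4: DROP (t<50-4); WM=50
i=18 t=45 v=1: DROP (t<50-4); WM=50
i=19 t=54 v=5: → [44,55); WM=54
i=20 t=51 v=1: → [44,55); WM=54
i=21 t=41 v=8: DROP (t<54-4); WM=54

5 8 11 13 17 18 21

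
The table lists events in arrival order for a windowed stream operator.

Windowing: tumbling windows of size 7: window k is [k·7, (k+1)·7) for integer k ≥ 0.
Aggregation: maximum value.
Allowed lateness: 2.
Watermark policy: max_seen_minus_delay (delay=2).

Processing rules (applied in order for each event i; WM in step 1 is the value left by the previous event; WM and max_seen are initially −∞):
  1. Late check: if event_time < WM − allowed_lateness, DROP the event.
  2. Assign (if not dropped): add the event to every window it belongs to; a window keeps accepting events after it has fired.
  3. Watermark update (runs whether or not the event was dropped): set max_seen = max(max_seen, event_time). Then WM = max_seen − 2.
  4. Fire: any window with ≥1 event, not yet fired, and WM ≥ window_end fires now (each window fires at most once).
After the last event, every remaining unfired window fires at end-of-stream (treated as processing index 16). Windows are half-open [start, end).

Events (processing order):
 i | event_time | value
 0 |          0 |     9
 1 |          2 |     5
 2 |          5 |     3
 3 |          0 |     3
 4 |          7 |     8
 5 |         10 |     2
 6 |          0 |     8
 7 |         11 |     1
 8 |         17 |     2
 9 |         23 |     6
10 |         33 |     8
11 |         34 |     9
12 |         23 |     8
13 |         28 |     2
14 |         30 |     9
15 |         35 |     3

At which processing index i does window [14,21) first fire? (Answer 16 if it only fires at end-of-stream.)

i=0 t=0 v=9: → [0,7); WM=-2
i=1 t=2 v=5: → [0,7); WM=0
i=2 t=5 v=3: → [0,7); WM=3
i=3 t=0 v=3: DROP (t<3-2); WM=3
i=4 t=7 v=8: → [7,14); WM=5
i=5 t=10 v=2: → [7,14); WM=8; [0,7) fires=9
i=6 t=0 v=8: DROP (t<8-2); WM=8
i=7 t=11 v=1: → [7,14); WM=9
i=8 t=17 v=2: → [14,21); WM=15; [7,14) fires=8
i=9 t=23 v=6: → [21,28); WM=21; [14,21) fires=2
i=10 t=33 v=8: → [28,35); WM=31; [21,28) fires=6
i=11 t=34 v=9: → [28,35); WM=32
i=12 t=23 v=8: DROP (t<32-2); WM=32
i=13 t=28 v=2: DROP (t<32-2); WM=32
i=14 t=30 v=9: → [28,35); WM=32
i=15 t=35 v=3: → [35,42); WM=33

9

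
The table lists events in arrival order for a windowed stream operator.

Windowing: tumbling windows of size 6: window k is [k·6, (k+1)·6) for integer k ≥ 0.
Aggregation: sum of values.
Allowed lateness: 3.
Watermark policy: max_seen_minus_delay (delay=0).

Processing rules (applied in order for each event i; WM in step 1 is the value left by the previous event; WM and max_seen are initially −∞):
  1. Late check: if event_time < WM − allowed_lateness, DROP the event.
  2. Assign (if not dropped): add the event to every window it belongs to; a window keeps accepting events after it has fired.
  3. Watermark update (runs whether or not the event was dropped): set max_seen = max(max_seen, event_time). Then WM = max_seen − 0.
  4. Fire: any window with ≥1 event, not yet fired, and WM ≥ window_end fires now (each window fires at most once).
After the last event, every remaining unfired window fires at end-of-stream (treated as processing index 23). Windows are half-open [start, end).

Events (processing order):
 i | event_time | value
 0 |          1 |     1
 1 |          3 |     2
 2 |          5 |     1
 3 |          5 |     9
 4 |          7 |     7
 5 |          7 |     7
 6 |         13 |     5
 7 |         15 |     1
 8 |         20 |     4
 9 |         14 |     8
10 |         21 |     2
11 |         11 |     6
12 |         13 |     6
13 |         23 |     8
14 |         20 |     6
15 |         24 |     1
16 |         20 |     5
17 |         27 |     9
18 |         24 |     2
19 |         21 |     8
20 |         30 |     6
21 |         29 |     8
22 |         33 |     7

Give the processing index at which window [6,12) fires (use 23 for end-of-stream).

6

i=0 t=1 v=1: → [0,6); WM=1
i=1 t=3 v=2: → [0,6); WM=3
i=2 t=5 v=1: → [0,6); WM=5
i=3 t=5 v=9: → [0,6); WM=5
i=4 t=7 v=7: → [6,12); WM=7; [0,6) fires=13
i=5 t=7 v=7: → [6,12); WM=7
i=6 t=13 v=5: → [12,18); WM=13; [6,12) fires=14
i=7 t=15 v=1: → [12,18); WM=15
i=8 t=20 v=4: → [18,24); WM=20; [12,18) fires=6
i=9 t=14 v=8: DROP (t<20-3); WM=20
i=10 t=21 v=2: → [18,24); WM=21
i=11 t=11 v=6: DROP (t<21-3); WM=21
i=12 t=13 v=6: DROP (t<21-3); WM=21
i=13 t=23 v=8: → [18,24); WM=23
i=14 t=20 v=6: → [18,24); WM=23
i=15 t=24 v=1: → [24,30); WM=24; [18,24) fires=20
i=16 t=20 v=5: DROP (t<24-3); WM=24
i=17 t=27 v=9: → [24,30); WM=27
i=18 t=24 v=2: → [24,30); WM=27
i=19 t=21 v=8: DROP (t<27-3); WM=27
i=20 t=30 v=6: → [30,36); WM=30; [24,30) fires=12
i=21 t=29 v=8: → [24,30); WM=30
i=22 t=33 v=7: → [30,36); WM=33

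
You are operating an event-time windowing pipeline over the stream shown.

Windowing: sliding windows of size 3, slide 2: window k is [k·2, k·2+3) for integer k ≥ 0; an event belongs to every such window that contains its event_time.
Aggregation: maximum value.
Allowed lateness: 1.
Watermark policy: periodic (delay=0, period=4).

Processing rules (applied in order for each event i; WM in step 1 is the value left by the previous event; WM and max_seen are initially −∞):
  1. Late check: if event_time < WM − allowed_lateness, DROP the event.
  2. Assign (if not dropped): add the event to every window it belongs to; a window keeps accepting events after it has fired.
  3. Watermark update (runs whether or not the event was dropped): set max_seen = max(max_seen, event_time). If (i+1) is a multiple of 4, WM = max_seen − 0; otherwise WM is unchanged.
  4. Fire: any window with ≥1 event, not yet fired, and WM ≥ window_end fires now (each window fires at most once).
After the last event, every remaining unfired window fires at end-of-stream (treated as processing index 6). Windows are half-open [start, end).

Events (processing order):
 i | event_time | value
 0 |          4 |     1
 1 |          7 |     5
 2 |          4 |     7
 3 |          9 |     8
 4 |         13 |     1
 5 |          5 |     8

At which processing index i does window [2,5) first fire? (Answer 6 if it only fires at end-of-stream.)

3

i=0 t=4 v=1: → [4,7),[2,5); WM=−∞
i=1 t=7 v=5: → [6,9); WM=−∞
i=2 t=4 v=7: → [4,7),[2,5); WM=−∞
i=3 t=9 v=8: → [8,11); WM=9; [2,5) fires=7 [4,7) fires=7 [6,9) fires=5
i=4 t=13 v=1: → [12,15); WM=9
i=5 t=5 v=8: DROP (t<9-1); WM=9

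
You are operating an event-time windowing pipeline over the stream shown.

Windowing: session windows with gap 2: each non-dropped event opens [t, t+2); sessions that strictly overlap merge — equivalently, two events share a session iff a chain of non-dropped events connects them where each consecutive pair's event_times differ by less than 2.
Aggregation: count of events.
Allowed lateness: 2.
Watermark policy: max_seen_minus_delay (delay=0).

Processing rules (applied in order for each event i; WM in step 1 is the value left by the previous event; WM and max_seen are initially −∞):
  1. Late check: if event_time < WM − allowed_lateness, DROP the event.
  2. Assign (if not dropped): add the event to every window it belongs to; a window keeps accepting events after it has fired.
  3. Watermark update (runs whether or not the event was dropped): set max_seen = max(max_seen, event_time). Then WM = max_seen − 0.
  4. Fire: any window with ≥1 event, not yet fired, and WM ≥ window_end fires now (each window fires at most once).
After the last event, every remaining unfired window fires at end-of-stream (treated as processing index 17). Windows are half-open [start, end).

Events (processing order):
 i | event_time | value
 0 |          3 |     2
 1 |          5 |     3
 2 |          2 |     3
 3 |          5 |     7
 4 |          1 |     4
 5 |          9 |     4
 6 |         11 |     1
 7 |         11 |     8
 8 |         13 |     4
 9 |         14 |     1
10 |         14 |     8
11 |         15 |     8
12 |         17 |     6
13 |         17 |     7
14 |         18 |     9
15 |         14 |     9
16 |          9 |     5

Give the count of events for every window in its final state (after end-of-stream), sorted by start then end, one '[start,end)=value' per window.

[3,5)=1 [5,7)=2 [9,11)=1 [11,13)=2 [13,17)=4 [17,20)=3

i=0 t=3 v=2: → [3,5); WM=3
i=1 t=5 v=3: → [5,7); WM=5
i=2 t=2 v=3: DROP (t<5-2); WM=5
i=3 t=5 v=7: → [5,7); WM=5
i=4 t=1 v=4: DROP (t<5-2); WM=5
i=5 t=9 v=4: → [9,11); WM=9
i=6 t=11 v=1: → [11,13); WM=11
i=7 t=11 v=8: → [11,13); WM=11
i=8 t=13 v=4: → [13,15); WM=13
i=9 t=14 v=1: → [13,16); WM=14
i=10 t=14 v=8: → [13,16); WM=14
i=11 t=15 v=8: → [13,17); WM=15
i=12 t=17 v=6: → [17,19); WM=17
i=13 t=17 v=7: → [17,19); WM=17
i=14 t=18 v=9: → [17,20); WM=18
i=15 t=14 v=9: DROP (t<18-2); WM=18
i=16 t=9 v=5: DROP (t<18-2); WM=18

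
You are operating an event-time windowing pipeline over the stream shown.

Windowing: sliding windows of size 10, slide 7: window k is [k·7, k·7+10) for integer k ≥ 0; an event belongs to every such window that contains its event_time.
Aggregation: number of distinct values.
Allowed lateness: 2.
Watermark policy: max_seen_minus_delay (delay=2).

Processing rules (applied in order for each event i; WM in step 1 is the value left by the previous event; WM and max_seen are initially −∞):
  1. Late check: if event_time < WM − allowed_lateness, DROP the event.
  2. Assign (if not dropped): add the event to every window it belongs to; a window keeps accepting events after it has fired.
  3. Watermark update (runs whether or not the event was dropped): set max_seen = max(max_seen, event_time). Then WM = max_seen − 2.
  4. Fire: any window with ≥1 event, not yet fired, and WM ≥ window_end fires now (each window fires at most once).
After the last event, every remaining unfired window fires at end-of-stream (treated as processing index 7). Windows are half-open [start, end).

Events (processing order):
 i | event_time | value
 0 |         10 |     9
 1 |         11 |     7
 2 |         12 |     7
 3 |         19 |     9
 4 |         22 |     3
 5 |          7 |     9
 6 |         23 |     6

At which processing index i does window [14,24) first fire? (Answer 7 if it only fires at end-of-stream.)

i=0 t=10 v=9: → [7,17); WM=8
i=1 t=11 v=7: → [7,17); WM=9
i=2 t=12 v=7: → [7,17); WM=10
i=3 t=19 v=9: → [14,24); WM=17; [7,17) fires=2
i=4 t=22 v=3: → [21,31),[14,24); WM=20
i=5 t=7 v=9: DROP (t<20-2); WM=20
i=6 t=23 v=6: → [21,31),[14,24); WM=21

7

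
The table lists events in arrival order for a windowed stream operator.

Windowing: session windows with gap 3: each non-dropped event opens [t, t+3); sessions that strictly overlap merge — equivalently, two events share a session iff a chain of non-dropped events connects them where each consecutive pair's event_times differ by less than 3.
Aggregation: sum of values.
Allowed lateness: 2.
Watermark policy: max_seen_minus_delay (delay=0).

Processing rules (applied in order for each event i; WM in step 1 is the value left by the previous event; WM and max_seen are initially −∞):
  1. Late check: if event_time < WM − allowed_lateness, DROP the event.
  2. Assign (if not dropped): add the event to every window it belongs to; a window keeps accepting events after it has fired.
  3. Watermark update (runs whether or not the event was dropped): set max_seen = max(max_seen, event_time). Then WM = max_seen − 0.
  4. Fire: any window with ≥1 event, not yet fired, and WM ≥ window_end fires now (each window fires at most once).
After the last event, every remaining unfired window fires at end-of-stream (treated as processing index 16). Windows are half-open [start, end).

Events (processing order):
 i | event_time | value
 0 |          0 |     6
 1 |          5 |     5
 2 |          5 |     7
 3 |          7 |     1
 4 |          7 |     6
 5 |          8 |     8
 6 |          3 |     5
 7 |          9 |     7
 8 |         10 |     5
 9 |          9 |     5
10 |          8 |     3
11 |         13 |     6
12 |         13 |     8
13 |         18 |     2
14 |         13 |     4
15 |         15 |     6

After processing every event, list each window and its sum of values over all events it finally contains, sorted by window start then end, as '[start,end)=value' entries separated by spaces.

[0,3)=6 [5,13)=47 [13,16)=14 [18,21)=2

i=0 t=0 v=6: → [0,3); WM=0
i=1 t=5 v=5: → [5,8); WM=5
i=2 t=5 v=7: → [5,8); WM=5
i=3 t=7 v=1: → [5,10); WM=7
i=4 t=7 v=6: → [5,10); WM=7
i=5 t=8 v=8: → [5,11); WM=8
i=6 t=3 v=5: DROP (t<8-2); WM=8
i=7 t=9 v=7: → [5,12); WM=9
i=8 t=10 v=5: → [5,13); WM=10
i=9 t=9 v=5: → [5,13); WM=10
i=10 t=8 v=3: → [5,13); WM=10
i=11 t=13 v=6: → [13,16); WM=13
i=12 t=13 v=8: → [13,16); WM=13
i=13 t=18 v=2: → [18,21); WM=18
i=14 t=13 v=4: DROP (t<18-2); WM=18
i=15 t=15 v=6: DROP (t<18-2); WM=18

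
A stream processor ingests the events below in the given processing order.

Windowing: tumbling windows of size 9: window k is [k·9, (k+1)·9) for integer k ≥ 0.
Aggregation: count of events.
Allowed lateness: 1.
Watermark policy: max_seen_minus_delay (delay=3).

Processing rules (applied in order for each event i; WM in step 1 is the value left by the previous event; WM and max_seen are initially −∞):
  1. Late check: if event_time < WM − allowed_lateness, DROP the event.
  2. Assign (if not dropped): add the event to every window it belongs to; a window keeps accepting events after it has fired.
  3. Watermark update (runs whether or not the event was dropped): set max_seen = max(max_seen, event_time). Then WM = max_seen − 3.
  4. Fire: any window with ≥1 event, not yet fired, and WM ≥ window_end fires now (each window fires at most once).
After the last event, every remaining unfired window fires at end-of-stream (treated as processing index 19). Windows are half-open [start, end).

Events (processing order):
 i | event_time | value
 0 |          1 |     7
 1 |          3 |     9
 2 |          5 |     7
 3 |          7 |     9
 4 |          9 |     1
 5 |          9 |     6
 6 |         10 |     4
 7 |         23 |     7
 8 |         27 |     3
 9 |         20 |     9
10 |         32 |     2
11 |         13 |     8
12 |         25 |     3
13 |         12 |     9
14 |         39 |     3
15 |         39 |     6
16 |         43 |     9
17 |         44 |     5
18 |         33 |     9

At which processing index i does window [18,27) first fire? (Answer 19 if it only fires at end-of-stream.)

10

i=0 t=1 v=7: → [0,9); WM=-2
i=1 t=3 v=9: → [0,9); WM=0
i=2 t=5 v=7: → [0,9); WM=2
i=3 t=7 v=9: → [0,9); WM=4
i=4 t=9 v=1: → [9,18); WM=6
i=5 t=9 v=6: → [9,18); WM=6
i=6 t=10 v=4: → [9,18); WM=7
i=7 t=23 v=7: → [18,27); WM=20; [0,9) fires=4 [9,18) fires=3
i=8 t=27 v=3: → [27,36); WM=24
i=9 t=20 v=9: DROP (t<24-1); WM=24
i=10 t=32 v=2: → [27,36); WM=29; [18,27) fires=1
i=11 t=13 v=8: DROP (t<29-1); WM=29
i=12 t=25 v=3: DROP (t<29-1); WM=29
i=13 t=12 v=9: DROP (t<29-1); WM=29
i=14 t=39 v=3: → [36,45); WM=36; [27,36) fires=2
i=15 t=39 v=6: → [36,45); WM=36
i=16 t=43 v=9: → [36,45); WM=40
i=17 t=44 v=5: → [36,45); WM=41
i=18 t=33 v=9: DROP (t<41-1); WM=41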